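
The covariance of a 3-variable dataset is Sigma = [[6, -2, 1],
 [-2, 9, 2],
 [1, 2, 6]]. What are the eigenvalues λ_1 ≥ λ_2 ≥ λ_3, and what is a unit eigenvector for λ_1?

Step 1 — characteristic polynomial p(λ) = det(λI - Sigma) = λ³ - tr·λ² + c_1·λ - det, where tr = trace, c_1 = sum of the principal 2×2 minors, det = det(Sigma):
  tr = 6 + 9 + 6 = 21,
  c_1 = (6·9 - (-2)²) + (6·6 - (1)²) + (9·6 - (2)²) = 50 + 35 + 50 = 135,
  det = 6·(9·6 - (2)²) - (-2)·((-2)·6 - (2)·(1)) + (1)·((-2)·(2) - 9·(1)) = 6·(50) - (-2)·(-14) + (1)·(-13) = 259.
  So p(λ) = λ³ - 21λ² + 135λ - 259.
Step 2 — look for an integer root (rational root theorem: any rational root is an integer divisor of 259). Testing λ = 7:
  p(7) = 343 - 1029 + 945 - 259 = 0  ✓
  Dividing out (λ - 7): p(λ) = (λ - 7)(λ² - 14λ + 37).
Step 3 — remaining eigenvalues from the quadratic λ² - 14λ + 37 = 0:
  Δ = 14² - 4·37 = 196 - 148 = 48,  λ = (14 ± √48)/2 = (14 ± 6.9282)/2 ≈ 10.4641 or 3.5359.
  Sorted: λ_1 = 10.4641,  λ_2 = 7,  λ_3 = 3.5359  (check: sum = 21 = tr ✓).

Step 4 — unit eigenvector for λ_1 ≈ 10.4641: v spans the null space of (Sigma - λ_1 I), whose rows are
  r_1 = (-4.4641, -2, 1),  r_2 = (-2, -1.4641, 2),  r_3 = (1, 2, -4.4641).
  v is orthogonal to every row, so take v ∝ r_1 × r_2 = ((-2)·(2) - (1)·(-1.4641), (1)·(-2) - (-4.4641)·(2), (-4.4641)·(-1.4641) - (-2)·(-2)) ≈ (-2.5359, 6.9282, 2.5359).
  Rescale (multiply by -1 so the first nonzero entry is positive): u = (2.5359, -6.9282, -2.5359).
  ||u|| = √((2.5359)² + (-6.9282)² + (-2.5359)²) = √(60.8616) ≈ 7.8014,  v_1 = u/||u|| ≈ (0.3251, -0.8881, -0.3251) (||v_1|| = 1).

λ_1 = 10.4641,  λ_2 = 7,  λ_3 = 3.5359;  v_1 ≈ (0.3251, -0.8881, -0.3251)


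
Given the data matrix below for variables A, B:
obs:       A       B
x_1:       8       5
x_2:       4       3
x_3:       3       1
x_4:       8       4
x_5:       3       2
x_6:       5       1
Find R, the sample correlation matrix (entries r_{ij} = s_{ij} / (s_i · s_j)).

Step 1 — column means:
  mean(A) = (8 + 4 + 3 + 8 + 3 + 5) / 6 = 31/6 = 5.1667
  mean(B) = (5 + 3 + 1 + 4 + 2 + 1) / 6 = 16/6 = 2.6667

Step 2 — sample variances and covariances s[i,j] = (1/(n-1)) · Σ_k (x_{k,i} - mean_i) · (x_{k,j} - mean_j), with n-1 = 5:
  s[A,A] = ((2.8333)·(2.8333) + (-1.1667)·(-1.1667) + (-2.1667)·(-2.1667) + (2.8333)·(2.8333) + (-2.1667)·(-2.1667) + (-0.1667)·(-0.1667)) / 5 = 26.8333/5 = 5.3667
  s[A,B] = ((2.8333)·(2.3333) + (-1.1667)·(0.3333) + (-2.1667)·(-1.6667) + (2.8333)·(1.3333) + (-2.1667)·(-0.6667) + (-0.1667)·(-1.6667)) / 5 = 15.3333/5 = 3.0667
  s[B,B] = ((2.3333)·(2.3333) + (0.3333)·(0.3333) + (-1.6667)·(-1.6667) + (1.3333)·(1.3333) + (-0.6667)·(-0.6667) + (-1.6667)·(-1.6667)) / 5 = 13.3333/5 = 2.6667
  Sample standard deviations s_i = √(s[i,i]):
  s(A) = √(5.3667) = 2.3166
  s(B) = √(2.6667) = 1.633

Step 3 — r_{ij} = s_{ij} / (s_i · s_j):
  r[A,A] = 1 (diagonal).
  r[A,B] = 3.0667 / (2.3166 · 1.633) = 3.0667 / 3.783 = 0.8106
  r[B,B] = 1 (diagonal).

R is symmetric with unit diagonal. Assembling:

R = [[1, 0.8106],
 [0.8106, 1]]


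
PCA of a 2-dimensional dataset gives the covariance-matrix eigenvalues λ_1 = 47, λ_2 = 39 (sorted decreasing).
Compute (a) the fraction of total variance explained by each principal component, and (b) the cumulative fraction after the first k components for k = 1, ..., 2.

Step 1 — total variance = trace(Sigma) = Σ λ_i = 47 + 39 = 86.

Step 2 — fraction explained by component i = λ_i / Σ λ:
  PC1: 47/86 = 0.5465
  PC2: 39/86 = 0.4535

Step 3 — cumulative fraction after k components = (λ_1 + ... + λ_k) / Σ λ:
  k = 1: 47/86 = 0.5465
  k = 2: (47 + 39)/86 = 86/86 = 1

Summary (fraction, with percent):

explained: PC1 0.5465 (54.65%), PC2 0.4535 (45.35%);  cumulative: 0.5465, 1


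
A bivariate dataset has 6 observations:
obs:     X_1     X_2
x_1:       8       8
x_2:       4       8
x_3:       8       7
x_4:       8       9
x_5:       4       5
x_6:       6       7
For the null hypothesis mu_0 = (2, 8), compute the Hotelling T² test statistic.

Step 1 — sample mean vector:
  mean(X_1) = (8 + 4 + 8 + 8 + 4 + 6) / 6 = 38/6 = 6.3333
  mean(X_2) = (8 + 8 + 7 + 9 + 5 + 7) / 6 = 44/6 = 7.3333
  x̄ = (6.3333, 7.3333),  deviation x̄ - mu_0 = (6.3333, 7.3333) - (2, 8) = (4.3333, -0.6667).

Step 2 — sample covariance matrix, S[i,j] = (1/(n-1)) · Σ_k (x_{k,i} - mean_i) · (x_{k,j} - mean_j), divisor n-1 = 5:
  S[X_1,X_1] = ((1.6667)·(1.6667) + (-2.3333)·(-2.3333) + (1.6667)·(1.6667) + (1.6667)·(1.6667) + (-2.3333)·(-2.3333) + (-0.3333)·(-0.3333)) / 5 = 19.3333/5 = 3.8667
  S[X_1,X_2] = ((1.6667)·(0.6667) + (-2.3333)·(0.6667) + (1.6667)·(-0.3333) + (1.6667)·(1.6667) + (-2.3333)·(-2.3333) + (-0.3333)·(-0.3333)) / 5 = 7.3333/5 = 1.4667
  S[X_2,X_2] = ((0.6667)·(0.6667) + (0.6667)·(0.6667) + (-0.3333)·(-0.3333) + (1.6667)·(1.6667) + (-2.3333)·(-2.3333) + (-0.3333)·(-0.3333)) / 5 = 9.3333/5 = 1.8667
  S = [[3.8667, 1.4667],
 [1.4667, 1.8667]].

Step 3 — invert S. det(S) = 3.8667·1.8667 - (1.4667)² = 5.0667.
  S^{-1} = (1/det) · [[d, -b], [-b, a]] = [[0.3684, -0.2895],
 [-0.2895, 0.7632]].

Step 4 — quadratic form (x̄ - mu_0)^T · S^{-1} · (x̄ - mu_0):
  S^{-1} · (x̄ - mu_0) = (1.7895, -1.7632),
  (x̄ - mu_0)^T · [...] = (4.3333)·(1.7895) + (-0.6667)·(-1.7632) = 8.9298.

Step 5 — scale by n: T² = 6 · 8.9298 = 53.5789.

T² ≈ 53.5789


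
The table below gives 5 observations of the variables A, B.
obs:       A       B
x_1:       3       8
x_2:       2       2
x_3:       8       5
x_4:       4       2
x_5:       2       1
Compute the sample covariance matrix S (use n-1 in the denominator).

Step 1 — column means:
  mean(A) = (3 + 2 + 8 + 4 + 2) / 5 = 19/5 = 3.8
  mean(B) = (8 + 2 + 5 + 2 + 1) / 5 = 18/5 = 3.6

Step 2 — sample covariance S[i,j] = (1/(n-1)) · Σ_k (x_{k,i} - mean_i) · (x_{k,j} - mean_j), with n-1 = 4.
  S[A,A] = ((-0.8)·(-0.8) + (-1.8)·(-1.8) + (4.2)·(4.2) + (0.2)·(0.2) + (-1.8)·(-1.8)) / 4 = 24.8/4 = 6.2
  S[A,B] = ((-0.8)·(4.4) + (-1.8)·(-1.6) + (4.2)·(1.4) + (0.2)·(-1.6) + (-1.8)·(-2.6)) / 4 = 9.6/4 = 2.4
  S[B,B] = ((4.4)·(4.4) + (-1.6)·(-1.6) + (1.4)·(1.4) + (-1.6)·(-1.6) + (-2.6)·(-2.6)) / 4 = 33.2/4 = 8.3

S is symmetric (S[j,i] = S[i,j]). Assembling:

S = [[6.2, 2.4],
 [2.4, 8.3]]


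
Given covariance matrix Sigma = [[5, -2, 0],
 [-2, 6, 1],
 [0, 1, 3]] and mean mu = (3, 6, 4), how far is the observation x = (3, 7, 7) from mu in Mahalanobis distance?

Step 1 — centre the observation: (x - mu) = (0, 1, 3).

Step 2 — invert Sigma (cofactor / det for 3×3, or solve directly):
  Sigma^{-1} = [[0.2329, 0.0822, -0.0274],
 [0.0822, 0.2055, -0.0685],
 [-0.0274, -0.0685, 0.3562]].

Step 3 — form the quadratic (x - mu)^T · Sigma^{-1} · (x - mu):
  Sigma^{-1} · (x - mu) = (0, 0, 1).
  (x - mu)^T · [Sigma^{-1} · (x - mu)] = (0)·(0) + (1)·(0) + (3)·(1) = 3.

Step 4 — take square root: d = √(3) ≈ 1.7321.

d(x, mu) = √(3) ≈ 1.7321


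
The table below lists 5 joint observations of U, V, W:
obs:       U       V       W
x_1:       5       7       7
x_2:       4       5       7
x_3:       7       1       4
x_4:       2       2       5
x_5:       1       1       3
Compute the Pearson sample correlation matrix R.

Step 1 — column means:
  mean(U) = (5 + 4 + 7 + 2 + 1) / 5 = 19/5 = 3.8
  mean(V) = (7 + 5 + 1 + 2 + 1) / 5 = 16/5 = 3.2
  mean(W) = (7 + 7 + 4 + 5 + 3) / 5 = 26/5 = 5.2

Step 2 — sample variances and covariances s[i,j] = (1/(n-1)) · Σ_k (x_{k,i} - mean_i) · (x_{k,j} - mean_j), with n-1 = 4:
  s[U,U] = ((1.2)·(1.2) + (0.2)·(0.2) + (3.2)·(3.2) + (-1.8)·(-1.8) + (-2.8)·(-2.8)) / 4 = 22.8/4 = 5.7
  s[U,V] = ((1.2)·(3.8) + (0.2)·(1.8) + (3.2)·(-2.2) + (-1.8)·(-1.2) + (-2.8)·(-2.2)) / 4 = 6.2/4 = 1.55
  s[U,W] = ((1.2)·(1.8) + (0.2)·(1.8) + (3.2)·(-1.2) + (-1.8)·(-0.2) + (-2.8)·(-2.2)) / 4 = 5.2/4 = 1.3
  s[V,V] = ((3.8)·(3.8) + (1.8)·(1.8) + (-2.2)·(-2.2) + (-1.2)·(-1.2) + (-2.2)·(-2.2)) / 4 = 28.8/4 = 7.2
  s[V,W] = ((3.8)·(1.8) + (1.8)·(1.8) + (-2.2)·(-1.2) + (-1.2)·(-0.2) + (-2.2)·(-2.2)) / 4 = 17.8/4 = 4.45
  s[W,W] = ((1.8)·(1.8) + (1.8)·(1.8) + (-1.2)·(-1.2) + (-0.2)·(-0.2) + (-2.2)·(-2.2)) / 4 = 12.8/4 = 3.2
  Sample standard deviations s_i = √(s[i,i]):
  s(U) = √(5.7) = 2.3875
  s(V) = √(7.2) = 2.6833
  s(W) = √(3.2) = 1.7889

Step 3 — r_{ij} = s_{ij} / (s_i · s_j):
  r[U,U] = 1 (diagonal).
  r[U,V] = 1.55 / (2.3875 · 2.6833) = 1.55 / 6.4062 = 0.242
  r[U,W] = 1.3 / (2.3875 · 1.7889) = 1.3 / 4.2708 = 0.3044
  r[V,V] = 1 (diagonal).
  r[V,W] = 4.45 / (2.6833 · 1.7889) = 4.45 / 4.8 = 0.9271
  r[W,W] = 1 (diagonal).

R is symmetric with unit diagonal. Assembling:

R = [[1, 0.242, 0.3044],
 [0.242, 1, 0.9271],
 [0.3044, 0.9271, 1]]


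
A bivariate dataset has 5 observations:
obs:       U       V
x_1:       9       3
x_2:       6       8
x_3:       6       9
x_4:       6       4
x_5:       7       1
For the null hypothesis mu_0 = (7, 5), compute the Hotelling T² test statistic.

Step 1 — sample mean vector:
  mean(U) = (9 + 6 + 6 + 6 + 7) / 5 = 34/5 = 6.8
  mean(V) = (3 + 8 + 9 + 4 + 1) / 5 = 25/5 = 5
  x̄ = (6.8, 5),  deviation x̄ - mu_0 = (6.8, 5) - (7, 5) = (-0.2, 0).

Step 2 — sample covariance matrix, S[i,j] = (1/(n-1)) · Σ_k (x_{k,i} - mean_i) · (x_{k,j} - mean_j), divisor n-1 = 4:
  S[U,U] = ((2.2)·(2.2) + (-0.8)·(-0.8) + (-0.8)·(-0.8) + (-0.8)·(-0.8) + (0.2)·(0.2)) / 4 = 6.8/4 = 1.7
  S[U,V] = ((2.2)·(-2) + (-0.8)·(3) + (-0.8)·(4) + (-0.8)·(-1) + (0.2)·(-4)) / 4 = -10/4 = -2.5
  S[V,V] = ((-2)·(-2) + (3)·(3) + (4)·(4) + (-1)·(-1) + (-4)·(-4)) / 4 = 46/4 = 11.5
  S = [[1.7, -2.5],
 [-2.5, 11.5]].

Step 3 — invert S. det(S) = 1.7·11.5 - (-2.5)² = 13.3.
  S^{-1} = (1/det) · [[d, -b], [-b, a]] = [[0.8647, 0.188],
 [0.188, 0.1278]].

Step 4 — quadratic form (x̄ - mu_0)^T · S^{-1} · (x̄ - mu_0):
  S^{-1} · (x̄ - mu_0) = (-0.1729, -0.0376),
  (x̄ - mu_0)^T · [...] = (-0.2)·(-0.1729) + (0)·(-0.0376) = 0.0346.

Step 5 — scale by n: T² = 5 · 0.0346 = 0.1729.

T² ≈ 0.1729


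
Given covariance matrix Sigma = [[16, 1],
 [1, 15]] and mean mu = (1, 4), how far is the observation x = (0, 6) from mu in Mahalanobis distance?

Step 1 — centre the observation: (x - mu) = (-1, 2).

Step 2 — invert Sigma. det(Sigma) = 16·15 - (1)² = 239.
  Sigma^{-1} = (1/det) · [[d, -b], [-b, a]] = [[0.0628, -0.0042],
 [-0.0042, 0.0669]].

Step 3 — form the quadratic (x - mu)^T · Sigma^{-1} · (x - mu):
  Sigma^{-1} · (x - mu) = (-0.0711, 0.1381).
  (x - mu)^T · [Sigma^{-1} · (x - mu)] = (-1)·(-0.0711) + (2)·(0.1381) = 0.3473.

Step 4 — take square root: d = √(0.3473) ≈ 0.5893.

d(x, mu) = √(0.3473) ≈ 0.5893


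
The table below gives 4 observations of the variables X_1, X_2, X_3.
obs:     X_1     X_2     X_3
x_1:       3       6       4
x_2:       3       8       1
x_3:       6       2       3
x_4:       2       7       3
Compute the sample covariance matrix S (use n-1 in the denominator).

Step 1 — column means:
  mean(X_1) = (3 + 3 + 6 + 2) / 4 = 14/4 = 3.5
  mean(X_2) = (6 + 8 + 2 + 7) / 4 = 23/4 = 5.75
  mean(X_3) = (4 + 1 + 3 + 3) / 4 = 11/4 = 2.75

Step 2 — sample covariance S[i,j] = (1/(n-1)) · Σ_k (x_{k,i} - mean_i) · (x_{k,j} - mean_j), with n-1 = 3.
  S[X_1,X_1] = ((-0.5)·(-0.5) + (-0.5)·(-0.5) + (2.5)·(2.5) + (-1.5)·(-1.5)) / 3 = 9/3 = 3
  S[X_1,X_2] = ((-0.5)·(0.25) + (-0.5)·(2.25) + (2.5)·(-3.75) + (-1.5)·(1.25)) / 3 = -12.5/3 = -4.1667
  S[X_1,X_3] = ((-0.5)·(1.25) + (-0.5)·(-1.75) + (2.5)·(0.25) + (-1.5)·(0.25)) / 3 = 0.5/3 = 0.1667
  S[X_2,X_2] = ((0.25)·(0.25) + (2.25)·(2.25) + (-3.75)·(-3.75) + (1.25)·(1.25)) / 3 = 20.75/3 = 6.9167
  S[X_2,X_3] = ((0.25)·(1.25) + (2.25)·(-1.75) + (-3.75)·(0.25) + (1.25)·(0.25)) / 3 = -4.25/3 = -1.4167
  S[X_3,X_3] = ((1.25)·(1.25) + (-1.75)·(-1.75) + (0.25)·(0.25) + (0.25)·(0.25)) / 3 = 4.75/3 = 1.5833

S is symmetric (S[j,i] = S[i,j]). Assembling:

S = [[3, -4.1667, 0.1667],
 [-4.1667, 6.9167, -1.4167],
 [0.1667, -1.4167, 1.5833]]


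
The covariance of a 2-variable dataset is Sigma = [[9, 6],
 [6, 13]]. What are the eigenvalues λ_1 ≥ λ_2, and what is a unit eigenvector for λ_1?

Step 1 — characteristic polynomial of 2×2 Sigma:
  det(Sigma - λI) = λ² - trace · λ + det = 0.
  trace = 9 + 13 = 22, det = 9·13 - (6)² = 81.
Step 2 — discriminant:
  Δ = trace² - 4·det = 484 - 324 = 160.
Step 3 — eigenvalues:
  λ = (trace ± √Δ)/2 = (22 ± 12.6491)/2,
  λ_1 = 17.3246,  λ_2 = 4.6754.

Step 4 — unit eigenvector for λ_1: solve (Sigma - λ_1 I)v = 0. First row:
  (9 - 17.3246)·v_x + (6)·v_y = 0, i.e. (-8.3246)·v_x + (6)·v_y = 0,
  so v ∝ (b, λ_1 - a) = (6, 8.3246) = u.
  ||u|| = √((6)² + (8.3246)²) = √(105.2982) ≈ 10.2615,
  v_1 = u/||u|| ≈ (0.5847, 0.8112) (||v_1|| = 1).

λ_1 = 17.3246,  λ_2 = 4.6754;  v_1 ≈ (0.5847, 0.8112)


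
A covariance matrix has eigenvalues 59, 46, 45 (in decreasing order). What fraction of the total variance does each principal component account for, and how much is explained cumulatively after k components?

Step 1 — total variance = trace(Sigma) = Σ λ_i = 59 + 46 + 45 = 150.

Step 2 — fraction explained by component i = λ_i / Σ λ:
  PC1: 59/150 = 0.3933
  PC2: 46/150 = 0.3067
  PC3: 45/150 = 0.3

Step 3 — cumulative fraction after k components = (λ_1 + ... + λ_k) / Σ λ:
  k = 1: 59/150 = 0.3933
  k = 2: (59 + 46)/150 = 105/150 = 0.7
  k = 3: (59 + 46 + 45)/150 = 150/150 = 1

Summary (fraction, with percent):

explained: PC1 0.3933 (39.33%), PC2 0.3067 (30.67%), PC3 0.3 (30%);  cumulative: 0.3933, 0.7, 1


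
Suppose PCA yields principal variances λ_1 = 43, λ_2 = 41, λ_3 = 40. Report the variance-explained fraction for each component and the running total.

Step 1 — total variance = trace(Sigma) = Σ λ_i = 43 + 41 + 40 = 124.

Step 2 — fraction explained by component i = λ_i / Σ λ:
  PC1: 43/124 = 0.3468
  PC2: 41/124 = 0.3306
  PC3: 40/124 = 0.3226

Step 3 — cumulative fraction after k components = (λ_1 + ... + λ_k) / Σ λ:
  k = 1: 43/124 = 0.3468
  k = 2: (43 + 41)/124 = 84/124 = 0.6774
  k = 3: (43 + 41 + 40)/124 = 124/124 = 1

Summary (fraction, with percent):

explained: PC1 0.3468 (34.68%), PC2 0.3306 (33.06%), PC3 0.3226 (32.26%);  cumulative: 0.3468, 0.6774, 1


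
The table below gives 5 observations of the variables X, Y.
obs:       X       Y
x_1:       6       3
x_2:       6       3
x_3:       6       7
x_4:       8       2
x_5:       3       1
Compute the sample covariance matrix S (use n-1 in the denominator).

Step 1 — column means:
  mean(X) = (6 + 6 + 6 + 8 + 3) / 5 = 29/5 = 5.8
  mean(Y) = (3 + 3 + 7 + 2 + 1) / 5 = 16/5 = 3.2

Step 2 — sample covariance S[i,j] = (1/(n-1)) · Σ_k (x_{k,i} - mean_i) · (x_{k,j} - mean_j), with n-1 = 4.
  S[X,X] = ((0.2)·(0.2) + (0.2)·(0.2) + (0.2)·(0.2) + (2.2)·(2.2) + (-2.8)·(-2.8)) / 4 = 12.8/4 = 3.2
  S[X,Y] = ((0.2)·(-0.2) + (0.2)·(-0.2) + (0.2)·(3.8) + (2.2)·(-1.2) + (-2.8)·(-2.2)) / 4 = 4.2/4 = 1.05
  S[Y,Y] = ((-0.2)·(-0.2) + (-0.2)·(-0.2) + (3.8)·(3.8) + (-1.2)·(-1.2) + (-2.2)·(-2.2)) / 4 = 20.8/4 = 5.2

S is symmetric (S[j,i] = S[i,j]). Assembling:

S = [[3.2, 1.05],
 [1.05, 5.2]]


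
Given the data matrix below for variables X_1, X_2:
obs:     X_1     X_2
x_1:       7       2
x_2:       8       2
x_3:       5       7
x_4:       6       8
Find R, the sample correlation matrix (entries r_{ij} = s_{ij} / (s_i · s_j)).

Step 1 — column means:
  mean(X_1) = (7 + 8 + 5 + 6) / 4 = 26/4 = 6.5
  mean(X_2) = (2 + 2 + 7 + 8) / 4 = 19/4 = 4.75

Step 2 — sample variances and covariances s[i,j] = (1/(n-1)) · Σ_k (x_{k,i} - mean_i) · (x_{k,j} - mean_j), with n-1 = 3:
  s[X_1,X_1] = ((0.5)·(0.5) + (1.5)·(1.5) + (-1.5)·(-1.5) + (-0.5)·(-0.5)) / 3 = 5/3 = 1.6667
  s[X_1,X_2] = ((0.5)·(-2.75) + (1.5)·(-2.75) + (-1.5)·(2.25) + (-0.5)·(3.25)) / 3 = -10.5/3 = -3.5
  s[X_2,X_2] = ((-2.75)·(-2.75) + (-2.75)·(-2.75) + (2.25)·(2.25) + (3.25)·(3.25)) / 3 = 30.75/3 = 10.25
  Sample standard deviations s_i = √(s[i,i]):
  s(X_1) = √(1.6667) = 1.291
  s(X_2) = √(10.25) = 3.2016

Step 3 — r_{ij} = s_{ij} / (s_i · s_j):
  r[X_1,X_1] = 1 (diagonal).
  r[X_1,X_2] = -3.5 / (1.291 · 3.2016) = -3.5 / 4.1332 = -0.8468
  r[X_2,X_2] = 1 (diagonal).

R is symmetric with unit diagonal. Assembling:

R = [[1, -0.8468],
 [-0.8468, 1]]


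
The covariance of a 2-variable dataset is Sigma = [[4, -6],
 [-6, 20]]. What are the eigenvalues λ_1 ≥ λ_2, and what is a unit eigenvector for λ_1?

Step 1 — characteristic polynomial of 2×2 Sigma:
  det(Sigma - λI) = λ² - trace · λ + det = 0.
  trace = 4 + 20 = 24, det = 4·20 - (-6)² = 44.
Step 2 — discriminant:
  Δ = trace² - 4·det = 576 - 176 = 400.
Step 3 — eigenvalues:
  λ = (trace ± √Δ)/2 = (24 ± 20)/2,
  λ_1 = 22,  λ_2 = 2.

Step 4 — unit eigenvector for λ_1: solve (Sigma - λ_1 I)v = 0. First row:
  (4 - 22)·v_x + (-6)·v_y = 0, i.e. (-18)·v_x + (-6)·v_y = 0,
  so v ∝ (b, λ_1 - a) = (-6, 18); multiply by -1 so the first entry is positive: u = (6, -18).
  ||u|| = √((6)² + (-18)²) = √(360) ≈ 18.9737,
  v_1 = u/||u|| ≈ (0.3162, -0.9487) (||v_1|| = 1).

λ_1 = 22,  λ_2 = 2;  v_1 ≈ (0.3162, -0.9487)


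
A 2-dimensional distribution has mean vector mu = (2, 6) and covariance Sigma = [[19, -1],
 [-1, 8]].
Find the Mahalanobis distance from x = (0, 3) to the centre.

Step 1 — centre the observation: (x - mu) = (-2, -3).

Step 2 — invert Sigma. det(Sigma) = 19·8 - (-1)² = 151.
  Sigma^{-1} = (1/det) · [[d, -b], [-b, a]] = [[0.053, 0.0066],
 [0.0066, 0.1258]].

Step 3 — form the quadratic (x - mu)^T · Sigma^{-1} · (x - mu):
  Sigma^{-1} · (x - mu) = (-0.1258, -0.3907).
  (x - mu)^T · [Sigma^{-1} · (x - mu)] = (-2)·(-0.1258) + (-3)·(-0.3907) = 1.4238.

Step 4 — take square root: d = √(1.4238) ≈ 1.1932.

d(x, mu) = √(1.4238) ≈ 1.1932


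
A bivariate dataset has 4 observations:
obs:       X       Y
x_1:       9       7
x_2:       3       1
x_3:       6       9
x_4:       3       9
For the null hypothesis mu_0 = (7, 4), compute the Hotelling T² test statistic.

Step 1 — sample mean vector:
  mean(X) = (9 + 3 + 6 + 3) / 4 = 21/4 = 5.25
  mean(Y) = (7 + 1 + 9 + 9) / 4 = 26/4 = 6.5
  x̄ = (5.25, 6.5),  deviation x̄ - mu_0 = (5.25, 6.5) - (7, 4) = (-1.75, 2.5).

Step 2 — sample covariance matrix, S[i,j] = (1/(n-1)) · Σ_k (x_{k,i} - mean_i) · (x_{k,j} - mean_j), divisor n-1 = 3:
  S[X,X] = ((3.75)·(3.75) + (-2.25)·(-2.25) + (0.75)·(0.75) + (-2.25)·(-2.25)) / 3 = 24.75/3 = 8.25
  S[X,Y] = ((3.75)·(0.5) + (-2.25)·(-5.5) + (0.75)·(2.5) + (-2.25)·(2.5)) / 3 = 10.5/3 = 3.5
  S[Y,Y] = ((0.5)·(0.5) + (-5.5)·(-5.5) + (2.5)·(2.5) + (2.5)·(2.5)) / 3 = 43/3 = 14.3333
  S = [[8.25, 3.5],
 [3.5, 14.3333]].

Step 3 — invert S. det(S) = 8.25·14.3333 - (3.5)² = 106.
  S^{-1} = (1/det) · [[d, -b], [-b, a]] = [[0.1352, -0.033],
 [-0.033, 0.0778]].

Step 4 — quadratic form (x̄ - mu_0)^T · S^{-1} · (x̄ - mu_0):
  S^{-1} · (x̄ - mu_0) = (-0.3192, 0.2524),
  (x̄ - mu_0)^T · [...] = (-1.75)·(-0.3192) + (2.5)·(0.2524) = 1.1895.

Step 5 — scale by n: T² = 4 · 1.1895 = 4.7579.

T² ≈ 4.7579


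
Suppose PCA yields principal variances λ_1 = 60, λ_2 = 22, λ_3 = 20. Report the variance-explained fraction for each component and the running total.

Step 1 — total variance = trace(Sigma) = Σ λ_i = 60 + 22 + 20 = 102.

Step 2 — fraction explained by component i = λ_i / Σ λ:
  PC1: 60/102 = 0.5882
  PC2: 22/102 = 0.2157
  PC3: 20/102 = 0.1961

Step 3 — cumulative fraction after k components = (λ_1 + ... + λ_k) / Σ λ:
  k = 1: 60/102 = 0.5882
  k = 2: (60 + 22)/102 = 82/102 = 0.8039
  k = 3: (60 + 22 + 20)/102 = 102/102 = 1

Summary (fraction, with percent):

explained: PC1 0.5882 (58.82%), PC2 0.2157 (21.57%), PC3 0.1961 (19.61%);  cumulative: 0.5882, 0.8039, 1


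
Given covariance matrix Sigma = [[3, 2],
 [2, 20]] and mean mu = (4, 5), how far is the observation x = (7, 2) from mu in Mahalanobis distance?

Step 1 — centre the observation: (x - mu) = (3, -3).

Step 2 — invert Sigma. det(Sigma) = 3·20 - (2)² = 56.
  Sigma^{-1} = (1/det) · [[d, -b], [-b, a]] = [[0.3571, -0.0357],
 [-0.0357, 0.0536]].

Step 3 — form the quadratic (x - mu)^T · Sigma^{-1} · (x - mu):
  Sigma^{-1} · (x - mu) = (1.1786, -0.2679).
  (x - mu)^T · [Sigma^{-1} · (x - mu)] = (3)·(1.1786) + (-3)·(-0.2679) = 4.3393.

Step 4 — take square root: d = √(4.3393) ≈ 2.0831.

d(x, mu) = √(4.3393) ≈ 2.0831


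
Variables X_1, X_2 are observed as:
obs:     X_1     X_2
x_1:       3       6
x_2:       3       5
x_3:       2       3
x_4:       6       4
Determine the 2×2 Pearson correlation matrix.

Step 1 — column means:
  mean(X_1) = (3 + 3 + 2 + 6) / 4 = 14/4 = 3.5
  mean(X_2) = (6 + 5 + 3 + 4) / 4 = 18/4 = 4.5

Step 2 — sample variances and covariances s[i,j] = (1/(n-1)) · Σ_k (x_{k,i} - mean_i) · (x_{k,j} - mean_j), with n-1 = 3:
  s[X_1,X_1] = ((-0.5)·(-0.5) + (-0.5)·(-0.5) + (-1.5)·(-1.5) + (2.5)·(2.5)) / 3 = 9/3 = 3
  s[X_1,X_2] = ((-0.5)·(1.5) + (-0.5)·(0.5) + (-1.5)·(-1.5) + (2.5)·(-0.5)) / 3 = 0/3 = 0
  s[X_2,X_2] = ((1.5)·(1.5) + (0.5)·(0.5) + (-1.5)·(-1.5) + (-0.5)·(-0.5)) / 3 = 5/3 = 1.6667
  Sample standard deviations s_i = √(s[i,i]):
  s(X_1) = √(3) = 1.7321
  s(X_2) = √(1.6667) = 1.291

Step 3 — r_{ij} = s_{ij} / (s_i · s_j):
  r[X_1,X_1] = 1 (diagonal).
  r[X_1,X_2] = 0 / (1.7321 · 1.291) = 0 / 2.2361 = 0
  r[X_2,X_2] = 1 (diagonal).

R is symmetric with unit diagonal. Assembling:

R = [[1, 0],
 [0, 1]]


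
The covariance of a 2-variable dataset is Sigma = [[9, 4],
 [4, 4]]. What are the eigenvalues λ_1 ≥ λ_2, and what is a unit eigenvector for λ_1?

Step 1 — characteristic polynomial of 2×2 Sigma:
  det(Sigma - λI) = λ² - trace · λ + det = 0.
  trace = 9 + 4 = 13, det = 9·4 - (4)² = 20.
Step 2 — discriminant:
  Δ = trace² - 4·det = 169 - 80 = 89.
Step 3 — eigenvalues:
  λ = (trace ± √Δ)/2 = (13 ± 9.434)/2,
  λ_1 = 11.217,  λ_2 = 1.783.

Step 4 — unit eigenvector for λ_1: solve (Sigma - λ_1 I)v = 0. First row:
  (9 - 11.217)·v_x + (4)·v_y = 0, i.e. (-2.217)·v_x + (4)·v_y = 0,
  so v ∝ (b, λ_1 - a) = (4, 2.217) = u.
  ||u|| = √((4)² + (2.217)²) = √(20.915) ≈ 4.5733,
  v_1 = u/||u|| ≈ (0.8746, 0.4848) (||v_1|| = 1).

λ_1 = 11.217,  λ_2 = 1.783;  v_1 ≈ (0.8746, 0.4848)


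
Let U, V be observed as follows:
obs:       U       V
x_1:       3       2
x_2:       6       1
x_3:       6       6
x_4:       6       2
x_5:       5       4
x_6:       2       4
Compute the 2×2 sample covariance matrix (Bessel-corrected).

Step 1 — column means:
  mean(U) = (3 + 6 + 6 + 6 + 5 + 2) / 6 = 28/6 = 4.6667
  mean(V) = (2 + 1 + 6 + 2 + 4 + 4) / 6 = 19/6 = 3.1667

Step 2 — sample covariance S[i,j] = (1/(n-1)) · Σ_k (x_{k,i} - mean_i) · (x_{k,j} - mean_j), with n-1 = 5.
  S[U,U] = ((-1.6667)·(-1.6667) + (1.3333)·(1.3333) + (1.3333)·(1.3333) + (1.3333)·(1.3333) + (0.3333)·(0.3333) + (-2.6667)·(-2.6667)) / 5 = 15.3333/5 = 3.0667
  S[U,V] = ((-1.6667)·(-1.1667) + (1.3333)·(-2.1667) + (1.3333)·(2.8333) + (1.3333)·(-1.1667) + (0.3333)·(0.8333) + (-2.6667)·(0.8333)) / 5 = -0.6667/5 = -0.1333
  S[V,V] = ((-1.1667)·(-1.1667) + (-2.1667)·(-2.1667) + (2.8333)·(2.8333) + (-1.1667)·(-1.1667) + (0.8333)·(0.8333) + (0.8333)·(0.8333)) / 5 = 16.8333/5 = 3.3667

S is symmetric (S[j,i] = S[i,j]). Assembling:

S = [[3.0667, -0.1333],
 [-0.1333, 3.3667]]


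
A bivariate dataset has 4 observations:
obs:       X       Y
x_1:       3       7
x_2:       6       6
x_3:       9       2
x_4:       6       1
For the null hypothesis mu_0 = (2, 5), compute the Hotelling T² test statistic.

Step 1 — sample mean vector:
  mean(X) = (3 + 6 + 9 + 6) / 4 = 24/4 = 6
  mean(Y) = (7 + 6 + 2 + 1) / 4 = 16/4 = 4
  x̄ = (6, 4),  deviation x̄ - mu_0 = (6, 4) - (2, 5) = (4, -1).

Step 2 — sample covariance matrix, S[i,j] = (1/(n-1)) · Σ_k (x_{k,i} - mean_i) · (x_{k,j} - mean_j), divisor n-1 = 3:
  S[X,X] = ((-3)·(-3) + (0)·(0) + (3)·(3) + (0)·(0)) / 3 = 18/3 = 6
  S[X,Y] = ((-3)·(3) + (0)·(2) + (3)·(-2) + (0)·(-3)) / 3 = -15/3 = -5
  S[Y,Y] = ((3)·(3) + (2)·(2) + (-2)·(-2) + (-3)·(-3)) / 3 = 26/3 = 8.6667
  S = [[6, -5],
 [-5, 8.6667]].

Step 3 — invert S. det(S) = 6·8.6667 - (-5)² = 27.
  S^{-1} = (1/det) · [[d, -b], [-b, a]] = [[0.321, 0.1852],
 [0.1852, 0.2222]].

Step 4 — quadratic form (x̄ - mu_0)^T · S^{-1} · (x̄ - mu_0):
  S^{-1} · (x̄ - mu_0) = (1.0988, 0.5185),
  (x̄ - mu_0)^T · [...] = (4)·(1.0988) + (-1)·(0.5185) = 3.8765.

Step 5 — scale by n: T² = 4 · 3.8765 = 15.5062.

T² ≈ 15.5062


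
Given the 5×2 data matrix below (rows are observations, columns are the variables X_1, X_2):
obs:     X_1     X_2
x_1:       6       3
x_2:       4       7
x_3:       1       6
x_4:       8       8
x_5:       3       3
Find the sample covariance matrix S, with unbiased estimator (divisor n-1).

Step 1 — column means:
  mean(X_1) = (6 + 4 + 1 + 8 + 3) / 5 = 22/5 = 4.4
  mean(X_2) = (3 + 7 + 6 + 8 + 3) / 5 = 27/5 = 5.4

Step 2 — sample covariance S[i,j] = (1/(n-1)) · Σ_k (x_{k,i} - mean_i) · (x_{k,j} - mean_j), with n-1 = 4.
  S[X_1,X_1] = ((1.6)·(1.6) + (-0.4)·(-0.4) + (-3.4)·(-3.4) + (3.6)·(3.6) + (-1.4)·(-1.4)) / 4 = 29.2/4 = 7.3
  S[X_1,X_2] = ((1.6)·(-2.4) + (-0.4)·(1.6) + (-3.4)·(0.6) + (3.6)·(2.6) + (-1.4)·(-2.4)) / 4 = 6.2/4 = 1.55
  S[X_2,X_2] = ((-2.4)·(-2.4) + (1.6)·(1.6) + (0.6)·(0.6) + (2.6)·(2.6) + (-2.4)·(-2.4)) / 4 = 21.2/4 = 5.3

S is symmetric (S[j,i] = S[i,j]). Assembling:

S = [[7.3, 1.55],
 [1.55, 5.3]]


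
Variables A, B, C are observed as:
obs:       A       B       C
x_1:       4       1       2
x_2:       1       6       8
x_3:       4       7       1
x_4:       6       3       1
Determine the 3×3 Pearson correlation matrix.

Step 1 — column means:
  mean(A) = (4 + 1 + 4 + 6) / 4 = 15/4 = 3.75
  mean(B) = (1 + 6 + 7 + 3) / 4 = 17/4 = 4.25
  mean(C) = (2 + 8 + 1 + 1) / 4 = 12/4 = 3

Step 2 — sample variances and covariances s[i,j] = (1/(n-1)) · Σ_k (x_{k,i} - mean_i) · (x_{k,j} - mean_j), with n-1 = 3:
  s[A,A] = ((0.25)·(0.25) + (-2.75)·(-2.75) + (0.25)·(0.25) + (2.25)·(2.25)) / 3 = 12.75/3 = 4.25
  s[A,B] = ((0.25)·(-3.25) + (-2.75)·(1.75) + (0.25)·(2.75) + (2.25)·(-1.25)) / 3 = -7.75/3 = -2.5833
  s[A,C] = ((0.25)·(-1) + (-2.75)·(5) + (0.25)·(-2) + (2.25)·(-2)) / 3 = -19/3 = -6.3333
  s[B,B] = ((-3.25)·(-3.25) + (1.75)·(1.75) + (2.75)·(2.75) + (-1.25)·(-1.25)) / 3 = 22.75/3 = 7.5833
  s[B,C] = ((-3.25)·(-1) + (1.75)·(5) + (2.75)·(-2) + (-1.25)·(-2)) / 3 = 9/3 = 3
  s[C,C] = ((-1)·(-1) + (5)·(5) + (-2)·(-2) + (-2)·(-2)) / 3 = 34/3 = 11.3333
  Sample standard deviations s_i = √(s[i,i]):
  s(A) = √(4.25) = 2.0616
  s(B) = √(7.5833) = 2.7538
  s(C) = √(11.3333) = 3.3665

Step 3 — r_{ij} = s_{ij} / (s_i · s_j):
  r[A,A] = 1 (diagonal).
  r[A,B] = -2.5833 / (2.0616 · 2.7538) = -2.5833 / 5.6771 = -0.455
  r[A,C] = -6.3333 / (2.0616 · 3.3665) = -6.3333 / 6.9402 = -0.9126
  r[B,B] = 1 (diagonal).
  r[B,C] = 3 / (2.7538 · 3.3665) = 3 / 9.2706 = 0.3236
  r[C,C] = 1 (diagonal).

R is symmetric with unit diagonal. Assembling:

R = [[1, -0.455, -0.9126],
 [-0.455, 1, 0.3236],
 [-0.9126, 0.3236, 1]]


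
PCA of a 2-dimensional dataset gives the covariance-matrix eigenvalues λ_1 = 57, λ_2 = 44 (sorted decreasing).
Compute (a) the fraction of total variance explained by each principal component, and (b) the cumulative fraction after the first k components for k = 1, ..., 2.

Step 1 — total variance = trace(Sigma) = Σ λ_i = 57 + 44 = 101.

Step 2 — fraction explained by component i = λ_i / Σ λ:
  PC1: 57/101 = 0.5644
  PC2: 44/101 = 0.4356

Step 3 — cumulative fraction after k components = (λ_1 + ... + λ_k) / Σ λ:
  k = 1: 57/101 = 0.5644
  k = 2: (57 + 44)/101 = 101/101 = 1

Summary (fraction, with percent):

explained: PC1 0.5644 (56.44%), PC2 0.4356 (43.56%);  cumulative: 0.5644, 1


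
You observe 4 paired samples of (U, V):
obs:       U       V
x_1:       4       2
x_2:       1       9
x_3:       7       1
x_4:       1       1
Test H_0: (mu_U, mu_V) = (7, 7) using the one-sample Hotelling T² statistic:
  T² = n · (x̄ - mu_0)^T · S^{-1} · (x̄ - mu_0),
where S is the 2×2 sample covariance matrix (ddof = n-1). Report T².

Step 1 — sample mean vector:
  mean(U) = (4 + 1 + 7 + 1) / 4 = 13/4 = 3.25
  mean(V) = (2 + 9 + 1 + 1) / 4 = 13/4 = 3.25
  x̄ = (3.25, 3.25),  deviation x̄ - mu_0 = (3.25, 3.25) - (7, 7) = (-3.75, -3.75).

Step 2 — sample covariance matrix, S[i,j] = (1/(n-1)) · Σ_k (x_{k,i} - mean_i) · (x_{k,j} - mean_j), divisor n-1 = 3:
  S[U,U] = ((0.75)·(0.75) + (-2.25)·(-2.25) + (3.75)·(3.75) + (-2.25)·(-2.25)) / 3 = 24.75/3 = 8.25
  S[U,V] = ((0.75)·(-1.25) + (-2.25)·(5.75) + (3.75)·(-2.25) + (-2.25)·(-2.25)) / 3 = -17.25/3 = -5.75
  S[V,V] = ((-1.25)·(-1.25) + (5.75)·(5.75) + (-2.25)·(-2.25) + (-2.25)·(-2.25)) / 3 = 44.75/3 = 14.9167
  S = [[8.25, -5.75],
 [-5.75, 14.9167]].

Step 3 — invert S. det(S) = 8.25·14.9167 - (-5.75)² = 90.
  S^{-1} = (1/det) · [[d, -b], [-b, a]] = [[0.1657, 0.0639],
 [0.0639, 0.0917]].

Step 4 — quadratic form (x̄ - mu_0)^T · S^{-1} · (x̄ - mu_0):
  S^{-1} · (x̄ - mu_0) = (-0.8611, -0.5833),
  (x̄ - mu_0)^T · [...] = (-3.75)·(-0.8611) + (-3.75)·(-0.5833) = 5.4167.

Step 5 — scale by n: T² = 4 · 5.4167 = 21.6667.

T² ≈ 21.6667


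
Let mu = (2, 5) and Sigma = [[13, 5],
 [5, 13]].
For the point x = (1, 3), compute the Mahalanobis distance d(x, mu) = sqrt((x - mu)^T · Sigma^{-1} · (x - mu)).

Step 1 — centre the observation: (x - mu) = (-1, -2).

Step 2 — invert Sigma. det(Sigma) = 13·13 - (5)² = 144.
  Sigma^{-1} = (1/det) · [[d, -b], [-b, a]] = [[0.0903, -0.0347],
 [-0.0347, 0.0903]].

Step 3 — form the quadratic (x - mu)^T · Sigma^{-1} · (x - mu):
  Sigma^{-1} · (x - mu) = (-0.0208, -0.1458).
  (x - mu)^T · [Sigma^{-1} · (x - mu)] = (-1)·(-0.0208) + (-2)·(-0.1458) = 0.3125.

Step 4 — take square root: d = √(0.3125) ≈ 0.559.

d(x, mu) = √(0.3125) ≈ 0.559


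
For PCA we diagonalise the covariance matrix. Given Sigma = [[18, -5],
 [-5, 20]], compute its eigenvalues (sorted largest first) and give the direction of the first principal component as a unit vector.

Step 1 — characteristic polynomial of 2×2 Sigma:
  det(Sigma - λI) = λ² - trace · λ + det = 0.
  trace = 18 + 20 = 38, det = 18·20 - (-5)² = 335.
Step 2 — discriminant:
  Δ = trace² - 4·det = 1444 - 1340 = 104.
Step 3 — eigenvalues:
  λ = (trace ± √Δ)/2 = (38 ± 10.198)/2,
  λ_1 = 24.099,  λ_2 = 13.901.

Step 4 — unit eigenvector for λ_1: solve (Sigma - λ_1 I)v = 0. First row:
  (18 - 24.099)·v_x + (-5)·v_y = 0, i.e. (-6.099)·v_x + (-5)·v_y = 0,
  so v ∝ (b, λ_1 - a) = (-5, 6.099); multiply by -1 so the first entry is positive: u = (5, -6.099).
  ||u|| = √((5)² + (-6.099)²) = √(62.198) ≈ 7.8866,
  v_1 = u/||u|| ≈ (0.634, -0.7733) (||v_1|| = 1).

λ_1 = 24.099,  λ_2 = 13.901;  v_1 ≈ (0.634, -0.7733)


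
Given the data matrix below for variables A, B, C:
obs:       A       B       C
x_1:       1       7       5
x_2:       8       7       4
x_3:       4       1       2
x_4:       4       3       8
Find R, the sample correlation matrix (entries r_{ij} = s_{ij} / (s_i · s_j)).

Step 1 — column means:
  mean(A) = (1 + 8 + 4 + 4) / 4 = 17/4 = 4.25
  mean(B) = (7 + 7 + 1 + 3) / 4 = 18/4 = 4.5
  mean(C) = (5 + 4 + 2 + 8) / 4 = 19/4 = 4.75

Step 2 — sample variances and covariances s[i,j] = (1/(n-1)) · Σ_k (x_{k,i} - mean_i) · (x_{k,j} - mean_j), with n-1 = 3:
  s[A,A] = ((-3.25)·(-3.25) + (3.75)·(3.75) + (-0.25)·(-0.25) + (-0.25)·(-0.25)) / 3 = 24.75/3 = 8.25
  s[A,B] = ((-3.25)·(2.5) + (3.75)·(2.5) + (-0.25)·(-3.5) + (-0.25)·(-1.5)) / 3 = 2.5/3 = 0.8333
  s[A,C] = ((-3.25)·(0.25) + (3.75)·(-0.75) + (-0.25)·(-2.75) + (-0.25)·(3.25)) / 3 = -3.75/3 = -1.25
  s[B,B] = ((2.5)·(2.5) + (2.5)·(2.5) + (-3.5)·(-3.5) + (-1.5)·(-1.5)) / 3 = 27/3 = 9
  s[B,C] = ((2.5)·(0.25) + (2.5)·(-0.75) + (-3.5)·(-2.75) + (-1.5)·(3.25)) / 3 = 3.5/3 = 1.1667
  s[C,C] = ((0.25)·(0.25) + (-0.75)·(-0.75) + (-2.75)·(-2.75) + (3.25)·(3.25)) / 3 = 18.75/3 = 6.25
  Sample standard deviations s_i = √(s[i,i]):
  s(A) = √(8.25) = 2.8723
  s(B) = √(9) = 3
  s(C) = √(6.25) = 2.5

Step 3 — r_{ij} = s_{ij} / (s_i · s_j):
  r[A,A] = 1 (diagonal).
  r[A,B] = 0.8333 / (2.8723 · 3) = 0.8333 / 8.6168 = 0.0967
  r[A,C] = -1.25 / (2.8723 · 2.5) = -1.25 / 7.1807 = -0.1741
  r[B,B] = 1 (diagonal).
  r[B,C] = 1.1667 / (3 · 2.5) = 1.1667 / 7.5 = 0.1556
  r[C,C] = 1 (diagonal).

R is symmetric with unit diagonal. Assembling:

R = [[1, 0.0967, -0.1741],
 [0.0967, 1, 0.1556],
 [-0.1741, 0.1556, 1]]


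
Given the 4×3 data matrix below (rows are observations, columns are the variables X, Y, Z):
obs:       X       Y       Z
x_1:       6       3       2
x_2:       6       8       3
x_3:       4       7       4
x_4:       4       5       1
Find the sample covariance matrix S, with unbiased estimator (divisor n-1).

Step 1 — column means:
  mean(X) = (6 + 6 + 4 + 4) / 4 = 20/4 = 5
  mean(Y) = (3 + 8 + 7 + 5) / 4 = 23/4 = 5.75
  mean(Z) = (2 + 3 + 4 + 1) / 4 = 10/4 = 2.5

Step 2 — sample covariance S[i,j] = (1/(n-1)) · Σ_k (x_{k,i} - mean_i) · (x_{k,j} - mean_j), with n-1 = 3.
  S[X,X] = ((1)·(1) + (1)·(1) + (-1)·(-1) + (-1)·(-1)) / 3 = 4/3 = 1.3333
  S[X,Y] = ((1)·(-2.75) + (1)·(2.25) + (-1)·(1.25) + (-1)·(-0.75)) / 3 = -1/3 = -0.3333
  S[X,Z] = ((1)·(-0.5) + (1)·(0.5) + (-1)·(1.5) + (-1)·(-1.5)) / 3 = 0/3 = 0
  S[Y,Y] = ((-2.75)·(-2.75) + (2.25)·(2.25) + (1.25)·(1.25) + (-0.75)·(-0.75)) / 3 = 14.75/3 = 4.9167
  S[Y,Z] = ((-2.75)·(-0.5) + (2.25)·(0.5) + (1.25)·(1.5) + (-0.75)·(-1.5)) / 3 = 5.5/3 = 1.8333
  S[Z,Z] = ((-0.5)·(-0.5) + (0.5)·(0.5) + (1.5)·(1.5) + (-1.5)·(-1.5)) / 3 = 5/3 = 1.6667

S is symmetric (S[j,i] = S[i,j]). Assembling:

S = [[1.3333, -0.3333, 0],
 [-0.3333, 4.9167, 1.8333],
 [0, 1.8333, 1.6667]]


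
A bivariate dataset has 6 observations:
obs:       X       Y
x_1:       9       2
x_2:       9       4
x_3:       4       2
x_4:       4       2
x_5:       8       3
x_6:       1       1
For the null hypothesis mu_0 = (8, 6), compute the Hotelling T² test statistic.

Step 1 — sample mean vector:
  mean(X) = (9 + 9 + 4 + 4 + 8 + 1) / 6 = 35/6 = 5.8333
  mean(Y) = (2 + 4 + 2 + 2 + 3 + 1) / 6 = 14/6 = 2.3333
  x̄ = (5.8333, 2.3333),  deviation x̄ - mu_0 = (5.8333, 2.3333) - (8, 6) = (-2.1667, -3.6667).

Step 2 — sample covariance matrix, S[i,j] = (1/(n-1)) · Σ_k (x_{k,i} - mean_i) · (x_{k,j} - mean_j), divisor n-1 = 5:
  S[X,X] = ((3.1667)·(3.1667) + (3.1667)·(3.1667) + (-1.8333)·(-1.8333) + (-1.8333)·(-1.8333) + (2.1667)·(2.1667) + (-4.8333)·(-4.8333)) / 5 = 54.8333/5 = 10.9667
  S[X,Y] = ((3.1667)·(-0.3333) + (3.1667)·(1.6667) + (-1.8333)·(-0.3333) + (-1.8333)·(-0.3333) + (2.1667)·(0.6667) + (-4.8333)·(-1.3333)) / 5 = 13.3333/5 = 2.6667
  S[Y,Y] = ((-0.3333)·(-0.3333) + (1.6667)·(1.6667) + (-0.3333)·(-0.3333) + (-0.3333)·(-0.3333) + (0.6667)·(0.6667) + (-1.3333)·(-1.3333)) / 5 = 5.3333/5 = 1.0667
  S = [[10.9667, 2.6667],
 [2.6667, 1.0667]].

Step 3 — invert S. det(S) = 10.9667·1.0667 - (2.6667)² = 4.5867.
  S^{-1} = (1/det) · [[d, -b], [-b, a]] = [[0.2326, -0.5814],
 [-0.5814, 2.391]].

Step 4 — quadratic form (x̄ - mu_0)^T · S^{-1} · (x̄ - mu_0):
  S^{-1} · (x̄ - mu_0) = (1.6279, -7.5073),
  (x̄ - mu_0)^T · [...] = (-2.1667)·(1.6279) + (-3.6667)·(-7.5073) = 23.9995.

Step 5 — scale by n: T² = 6 · 23.9995 = 143.9971.

T² ≈ 143.9971


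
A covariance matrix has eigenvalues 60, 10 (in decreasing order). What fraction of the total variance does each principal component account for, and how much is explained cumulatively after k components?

Step 1 — total variance = trace(Sigma) = Σ λ_i = 60 + 10 = 70.

Step 2 — fraction explained by component i = λ_i / Σ λ:
  PC1: 60/70 = 0.8571
  PC2: 10/70 = 0.1429

Step 3 — cumulative fraction after k components = (λ_1 + ... + λ_k) / Σ λ:
  k = 1: 60/70 = 0.8571
  k = 2: (60 + 10)/70 = 70/70 = 1

Summary (fraction, with percent):

explained: PC1 0.8571 (85.71%), PC2 0.1429 (14.29%);  cumulative: 0.8571, 1


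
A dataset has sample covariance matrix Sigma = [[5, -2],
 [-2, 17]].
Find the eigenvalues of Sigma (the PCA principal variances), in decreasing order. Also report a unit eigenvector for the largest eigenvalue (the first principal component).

Step 1 — characteristic polynomial of 2×2 Sigma:
  det(Sigma - λI) = λ² - trace · λ + det = 0.
  trace = 5 + 17 = 22, det = 5·17 - (-2)² = 81.
Step 2 — discriminant:
  Δ = trace² - 4·det = 484 - 324 = 160.
Step 3 — eigenvalues:
  λ = (trace ± √Δ)/2 = (22 ± 12.6491)/2,
  λ_1 = 17.3246,  λ_2 = 4.6754.

Step 4 — unit eigenvector for λ_1: solve (Sigma - λ_1 I)v = 0. First row:
  (5 - 17.3246)·v_x + (-2)·v_y = 0, i.e. (-12.3246)·v_x + (-2)·v_y = 0,
  so v ∝ (b, λ_1 - a) = (-2, 12.3246); multiply by -1 so the first entry is positive: u = (2, -12.3246).
  ||u|| = √((2)² + (-12.3246)²) = √(155.8947) ≈ 12.4858,
  v_1 = u/||u|| ≈ (0.1602, -0.9871) (||v_1|| = 1).

λ_1 = 17.3246,  λ_2 = 4.6754;  v_1 ≈ (0.1602, -0.9871)


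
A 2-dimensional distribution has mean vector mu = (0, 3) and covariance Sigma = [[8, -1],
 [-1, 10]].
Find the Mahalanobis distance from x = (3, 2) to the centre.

Step 1 — centre the observation: (x - mu) = (3, -1).

Step 2 — invert Sigma. det(Sigma) = 8·10 - (-1)² = 79.
  Sigma^{-1} = (1/det) · [[d, -b], [-b, a]] = [[0.1266, 0.0127],
 [0.0127, 0.1013]].

Step 3 — form the quadratic (x - mu)^T · Sigma^{-1} · (x - mu):
  Sigma^{-1} · (x - mu) = (0.3671, -0.0633).
  (x - mu)^T · [Sigma^{-1} · (x - mu)] = (3)·(0.3671) + (-1)·(-0.0633) = 1.1646.

Step 4 — take square root: d = √(1.1646) ≈ 1.0791.

d(x, mu) = √(1.1646) ≈ 1.0791


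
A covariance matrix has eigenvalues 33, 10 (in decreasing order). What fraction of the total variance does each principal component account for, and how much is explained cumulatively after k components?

Step 1 — total variance = trace(Sigma) = Σ λ_i = 33 + 10 = 43.

Step 2 — fraction explained by component i = λ_i / Σ λ:
  PC1: 33/43 = 0.7674
  PC2: 10/43 = 0.2326

Step 3 — cumulative fraction after k components = (λ_1 + ... + λ_k) / Σ λ:
  k = 1: 33/43 = 0.7674
  k = 2: (33 + 10)/43 = 43/43 = 1

Summary (fraction, with percent):

explained: PC1 0.7674 (76.74%), PC2 0.2326 (23.26%);  cumulative: 0.7674, 1


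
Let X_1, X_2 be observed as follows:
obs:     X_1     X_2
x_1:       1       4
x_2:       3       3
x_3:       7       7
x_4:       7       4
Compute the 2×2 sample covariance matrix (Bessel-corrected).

Step 1 — column means:
  mean(X_1) = (1 + 3 + 7 + 7) / 4 = 18/4 = 4.5
  mean(X_2) = (4 + 3 + 7 + 4) / 4 = 18/4 = 4.5

Step 2 — sample covariance S[i,j] = (1/(n-1)) · Σ_k (x_{k,i} - mean_i) · (x_{k,j} - mean_j), with n-1 = 3.
  S[X_1,X_1] = ((-3.5)·(-3.5) + (-1.5)·(-1.5) + (2.5)·(2.5) + (2.5)·(2.5)) / 3 = 27/3 = 9
  S[X_1,X_2] = ((-3.5)·(-0.5) + (-1.5)·(-1.5) + (2.5)·(2.5) + (2.5)·(-0.5)) / 3 = 9/3 = 3
  S[X_2,X_2] = ((-0.5)·(-0.5) + (-1.5)·(-1.5) + (2.5)·(2.5) + (-0.5)·(-0.5)) / 3 = 9/3 = 3

S is symmetric (S[j,i] = S[i,j]). Assembling:

S = [[9, 3],
 [3, 3]]


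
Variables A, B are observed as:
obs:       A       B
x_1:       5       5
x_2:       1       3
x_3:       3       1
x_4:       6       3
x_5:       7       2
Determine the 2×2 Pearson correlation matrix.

Step 1 — column means:
  mean(A) = (5 + 1 + 3 + 6 + 7) / 5 = 22/5 = 4.4
  mean(B) = (5 + 3 + 1 + 3 + 2) / 5 = 14/5 = 2.8

Step 2 — sample variances and covariances s[i,j] = (1/(n-1)) · Σ_k (x_{k,i} - mean_i) · (x_{k,j} - mean_j), with n-1 = 4:
  s[A,A] = ((0.6)·(0.6) + (-3.4)·(-3.4) + (-1.4)·(-1.4) + (1.6)·(1.6) + (2.6)·(2.6)) / 4 = 23.2/4 = 5.8
  s[A,B] = ((0.6)·(2.2) + (-3.4)·(0.2) + (-1.4)·(-1.8) + (1.6)·(0.2) + (2.6)·(-0.8)) / 4 = 1.4/4 = 0.35
  s[B,B] = ((2.2)·(2.2) + (0.2)·(0.2) + (-1.8)·(-1.8) + (0.2)·(0.2) + (-0.8)·(-0.8)) / 4 = 8.8/4 = 2.2
  Sample standard deviations s_i = √(s[i,i]):
  s(A) = √(5.8) = 2.4083
  s(B) = √(2.2) = 1.4832

Step 3 — r_{ij} = s_{ij} / (s_i · s_j):
  r[A,A] = 1 (diagonal).
  r[A,B] = 0.35 / (2.4083 · 1.4832) = 0.35 / 3.5721 = 0.098
  r[B,B] = 1 (diagonal).

R is symmetric with unit diagonal. Assembling:

R = [[1, 0.098],
 [0.098, 1]]
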